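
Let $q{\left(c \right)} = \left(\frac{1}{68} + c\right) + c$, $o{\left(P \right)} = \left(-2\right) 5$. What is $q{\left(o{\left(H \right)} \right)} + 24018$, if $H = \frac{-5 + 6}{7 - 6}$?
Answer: $\frac{1631865}{68} \approx 23998.0$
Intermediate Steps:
$H = 1$ ($H = 1 \cdot 1^{-1} = 1 \cdot 1 = 1$)
$o{\left(P \right)} = -10$
$q{\left(c \right)} = \frac{1}{68} + 2 c$ ($q{\left(c \right)} = \left(\frac{1}{68} + c\right) + c = \frac{1}{68} + 2 c$)
$q{\left(o{\left(H \right)} \right)} + 24018 = \left(\frac{1}{68} + 2 \left(-10\right)\right) + 24018 = \left(\frac{1}{68} - 20\right) + 24018 = - \frac{1359}{68} + 24018 = \frac{1631865}{68}$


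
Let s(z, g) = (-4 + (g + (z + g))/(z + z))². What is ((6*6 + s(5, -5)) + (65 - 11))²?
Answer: 194481/16 ≈ 12155.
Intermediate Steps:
s(z, g) = (-4 + (z + 2*g)/(2*z))² (s(z, g) = (-4 + (g + (g + z))/((2*z)))² = (-4 + (z + 2*g)*(1/(2*z)))² = (-4 + (z + 2*g)/(2*z))²)
((6*6 + s(5, -5)) + (65 - 11))² = ((6*6 + (¼)*(-7*5 + 2*(-5))²/5²) + (65 - 11))² = ((36 + (¼)*(1/25)*(-35 - 10)²) + 54)² = ((36 + (¼)*(1/25)*(-45)²) + 54)² = ((36 + (¼)*(1/25)*2025) + 54)² = ((36 + 81/4) + 54)² = (225/4 + 54)² = (441/4)² = 194481/16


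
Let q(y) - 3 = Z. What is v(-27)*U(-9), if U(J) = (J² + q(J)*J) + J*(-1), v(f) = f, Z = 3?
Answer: -972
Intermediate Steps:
q(y) = 6 (q(y) = 3 + 3 = 6)
U(J) = J² + 5*J (U(J) = (J² + 6*J) + J*(-1) = (J² + 6*J) - J = J² + 5*J)
v(-27)*U(-9) = -(-243)*(5 - 9) = -(-243)*(-4) = -27*36 = -972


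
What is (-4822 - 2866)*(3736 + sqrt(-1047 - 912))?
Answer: -28722368 - 7688*I*sqrt(1959) ≈ -2.8722e+7 - 3.4028e+5*I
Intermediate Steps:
(-4822 - 2866)*(3736 + sqrt(-1047 - 912)) = -7688*(3736 + sqrt(-1959)) = -7688*(3736 + I*sqrt(1959)) = -28722368 - 7688*I*sqrt(1959)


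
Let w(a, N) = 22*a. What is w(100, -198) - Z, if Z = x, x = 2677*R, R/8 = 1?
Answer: -19216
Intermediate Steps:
R = 8 (R = 8*1 = 8)
x = 21416 (x = 2677*8 = 21416)
Z = 21416
w(100, -198) - Z = 22*100 - 1*21416 = 2200 - 21416 = -19216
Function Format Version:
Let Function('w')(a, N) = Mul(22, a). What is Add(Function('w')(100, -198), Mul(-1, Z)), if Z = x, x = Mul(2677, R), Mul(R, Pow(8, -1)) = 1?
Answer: -19216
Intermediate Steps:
R = 8 (R = Mul(8, 1) = 8)
x = 21416 (x = Mul(2677, 8) = 21416)
Z = 21416
Add(Function('w')(100, -198), Mul(-1, Z)) = Add(Mul(22, 100), Mul(-1, 21416)) = Add(2200, -21416) = -19216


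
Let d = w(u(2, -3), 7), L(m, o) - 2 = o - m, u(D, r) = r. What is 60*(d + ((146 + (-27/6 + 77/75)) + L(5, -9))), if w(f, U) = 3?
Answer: 40058/5 ≈ 8011.6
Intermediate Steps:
L(m, o) = 2 + o - m (L(m, o) = 2 + (o - m) = 2 + o - m)
d = 3
60*(d + ((146 + (-27/6 + 77/75)) + L(5, -9))) = 60*(3 + ((146 + (-27/6 + 77/75)) + (2 - 9 - 1*5))) = 60*(3 + ((146 + (-27*1/6 + 77*(1/75))) + (2 - 9 - 5))) = 60*(3 + ((146 + (-9/2 + 77/75)) - 12)) = 60*(3 + ((146 - 521/150) - 12)) = 60*(3 + (21379/150 - 12)) = 60*(3 + 19579/150) = 60*(20029/150) = 40058/5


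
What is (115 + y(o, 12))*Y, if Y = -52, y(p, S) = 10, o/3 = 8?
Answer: -6500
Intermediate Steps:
o = 24 (o = 3*8 = 24)
(115 + y(o, 12))*Y = (115 + 10)*(-52) = 125*(-52) = -6500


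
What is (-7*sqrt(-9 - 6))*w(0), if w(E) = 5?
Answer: -35*I*sqrt(15) ≈ -135.55*I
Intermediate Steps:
(-7*sqrt(-9 - 6))*w(0) = -7*sqrt(-9 - 6)*5 = -7*I*sqrt(15)*5 = -35*I*sqrt(15)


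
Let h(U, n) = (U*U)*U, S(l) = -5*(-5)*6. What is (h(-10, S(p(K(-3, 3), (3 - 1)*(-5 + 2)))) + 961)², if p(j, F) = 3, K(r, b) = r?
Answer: 1521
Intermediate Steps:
S(l) = 150 (S(l) = 25*6 = 150)
h(U, n) = U³ (h(U, n) = U²*U = U³)
(h(-10, S(p(K(-3, 3), (3 - 1)*(-5 + 2)))) + 961)² = ((-10)³ + 961)² = (-1000 + 961)² = (-39)² = 1521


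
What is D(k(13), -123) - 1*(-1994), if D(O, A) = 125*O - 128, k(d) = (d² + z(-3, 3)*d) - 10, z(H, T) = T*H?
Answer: 7116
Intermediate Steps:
z(H, T) = H*T
k(d) = -10 + d² - 9*d (k(d) = (d² + (-3*3)*d) - 10 = (d² - 9*d) - 10 = -10 + d² - 9*d)
D(O, A) = -128 + 125*O
D(k(13), -123) - 1*(-1994) = (-128 + 125*(-10 + 13² - 9*13)) - 1*(-1994) = (-128 + 125*(-10 + 169 - 117)) + 1994 = (-128 + 125*42) + 1994 = (-128 + 5250) + 1994 = 5122 + 1994 = 7116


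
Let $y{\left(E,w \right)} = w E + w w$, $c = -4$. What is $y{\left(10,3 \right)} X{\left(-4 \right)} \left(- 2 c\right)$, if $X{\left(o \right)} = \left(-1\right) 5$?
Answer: $-1560$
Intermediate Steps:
$y{\left(E,w \right)} = w^{2} + E w$ ($y{\left(E,w \right)} = E w + w^{2} = w^{2} + E w$)
$X{\left(o \right)} = -5$
$y{\left(10,3 \right)} X{\left(-4 \right)} \left(- 2 c\right) = 3 \left(10 + 3\right) \left(-5\right) \left(\left(-2\right) \left(-4\right)\right) = 3 \cdot 13 \left(-5\right) 8 = 39 \left(-5\right) 8 = \left(-195\right) 8 = -1560$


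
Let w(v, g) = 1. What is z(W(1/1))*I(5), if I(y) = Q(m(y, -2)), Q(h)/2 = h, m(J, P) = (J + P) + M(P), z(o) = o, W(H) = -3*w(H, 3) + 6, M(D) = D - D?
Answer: 18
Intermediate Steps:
M(D) = 0
W(H) = 3 (W(H) = -3*1 + 6 = -3 + 6 = 3)
m(J, P) = J + P (m(J, P) = (J + P) + 0 = J + P)
Q(h) = 2*h
I(y) = -4 + 2*y (I(y) = 2*(y - 2) = 2*(-2 + y) = -4 + 2*y)
z(W(1/1))*I(5) = 3*(-4 + 2*5) = 3*(-4 + 10) = 3*6 = 18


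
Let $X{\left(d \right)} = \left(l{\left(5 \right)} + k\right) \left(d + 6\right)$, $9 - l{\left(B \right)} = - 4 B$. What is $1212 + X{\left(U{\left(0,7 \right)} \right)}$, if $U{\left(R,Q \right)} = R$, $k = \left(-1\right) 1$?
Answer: $1380$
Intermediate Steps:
$k = -1$
$l{\left(B \right)} = 9 + 4 B$ ($l{\left(B \right)} = 9 - - 4 B = 9 + 4 B$)
$X{\left(d \right)} = 168 + 28 d$ ($X{\left(d \right)} = \left(\left(9 + 4 \cdot 5\right) - 1\right) \left(d + 6\right) = \left(\left(9 + 20\right) - 1\right) \left(6 + d\right) = \left(29 - 1\right) \left(6 + d\right) = 28 \left(6 + d\right) = 168 + 28 d$)
$1212 + X{\left(U{\left(0,7 \right)} \right)} = 1212 + \left(168 + 28 \cdot 0\right) = 1212 + \left(168 + 0\right) = 1212 + 168 = 1380$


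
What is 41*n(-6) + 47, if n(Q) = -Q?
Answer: 293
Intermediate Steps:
41*n(-6) + 47 = 41*(-1*(-6)) + 47 = 41*6 + 47 = 246 + 47 = 293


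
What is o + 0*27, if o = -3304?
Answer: -3304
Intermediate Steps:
o + 0*27 = -3304 + 0*27 = -3304 + 0 = -3304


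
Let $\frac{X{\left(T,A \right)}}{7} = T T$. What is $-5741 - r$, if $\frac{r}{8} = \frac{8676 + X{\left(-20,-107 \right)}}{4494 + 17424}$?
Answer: $- \frac{62961523}{10959} \approx -5745.2$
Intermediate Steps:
$X{\left(T,A \right)} = 7 T^{2}$ ($X{\left(T,A \right)} = 7 T T = 7 T^{2}$)
$r = \frac{45904}{10959}$ ($r = 8 \frac{8676 + 7 \left(-20\right)^{2}}{4494 + 17424} = 8 \frac{8676 + 7 \cdot 400}{21918} = 8 \left(8676 + 2800\right) \frac{1}{21918} = 8 \cdot 11476 \cdot \frac{1}{21918} = 8 \cdot \frac{5738}{10959} = \frac{45904}{10959} \approx 4.1887$)
$-5741 - r = -5741 - \frac{45904}{10959} = - \frac{62961523}{10959}$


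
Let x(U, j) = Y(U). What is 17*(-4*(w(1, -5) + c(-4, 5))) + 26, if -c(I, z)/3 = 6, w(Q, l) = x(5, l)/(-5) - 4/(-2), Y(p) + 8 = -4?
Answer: 4754/5 ≈ 950.80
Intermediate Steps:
Y(p) = -12 (Y(p) = -8 - 4 = -12)
x(U, j) = -12
w(Q, l) = 22/5 (w(Q, l) = -12/(-5) - 4/(-2) = -12*(-⅕) - 4*(-½) = 12/5 + 2 = 22/5)
c(I, z) = -18 (c(I, z) = -3*6 = -18)
17*(-4*(w(1, -5) + c(-4, 5))) + 26 = 17*(-4*(22/5 - 18)) + 26 = 17*(-4*(-68/5)) + 26 = 17*(272/5) + 26 = 4624/5 + 26 = 4754/5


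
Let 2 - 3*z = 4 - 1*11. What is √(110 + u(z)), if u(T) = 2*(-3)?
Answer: 2*√26 ≈ 10.198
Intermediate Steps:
z = 3 (z = ⅔ - (4 - 1*11)/3 = ⅔ - (4 - 11)/3 = ⅔ - ⅓*(-7) = ⅔ + 7/3 = 3)
u(T) = -6
√(110 + u(z)) = √(110 - 6) = √104 = 2*√26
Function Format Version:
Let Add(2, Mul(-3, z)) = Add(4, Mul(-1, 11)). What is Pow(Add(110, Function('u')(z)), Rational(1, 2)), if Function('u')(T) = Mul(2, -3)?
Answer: Mul(2, Pow(26, Rational(1, 2))) ≈ 10.198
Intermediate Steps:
z = 3 (z = Add(Rational(2, 3), Mul(Rational(-1, 3), Add(4, Mul(-1, 11)))) = Add(Rational(2, 3), Mul(Rational(-1, 3), Add(4, -11))) = Add(Rational(2, 3), Mul(Rational(-1, 3), -7)) = Add(Rational(2, 3), Rational(7, 3)) = 3)
Function('u')(T) = -6
Pow(Add(110, Function('u')(z)), Rational(1, 2)) = Pow(Add(110, -6), Rational(1, 2)) = Pow(104, Rational(1, 2)) = Mul(2, Pow(26, Rational(1, 2)))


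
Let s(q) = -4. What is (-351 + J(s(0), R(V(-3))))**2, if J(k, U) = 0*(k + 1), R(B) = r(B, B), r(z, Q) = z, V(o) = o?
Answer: 123201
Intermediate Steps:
R(B) = B
J(k, U) = 0 (J(k, U) = 0*(1 + k) = 0)
(-351 + J(s(0), R(V(-3))))**2 = (-351 + 0)**2 = (-351)**2 = 123201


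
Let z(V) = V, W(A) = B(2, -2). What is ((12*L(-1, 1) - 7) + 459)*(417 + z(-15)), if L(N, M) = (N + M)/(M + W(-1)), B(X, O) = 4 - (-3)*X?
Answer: 181704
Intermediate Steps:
B(X, O) = 4 + 3*X
W(A) = 10 (W(A) = 4 + 3*2 = 4 + 6 = 10)
L(N, M) = (M + N)/(10 + M) (L(N, M) = (N + M)/(M + 10) = (M + N)/(10 + M))
((12*L(-1, 1) - 7) + 459)*(417 + z(-15)) = ((12*((1 - 1)/(10 + 1)) - 7) + 459)*(417 - 15) = ((12*(0/11) - 7) + 459)*402 = ((12*((1/11)*0) - 7) + 459)*402 = ((12*0 - 7) + 459)*402 = ((0 - 7) + 459)*402 = (-7 + 459)*402 = 452*402 = 181704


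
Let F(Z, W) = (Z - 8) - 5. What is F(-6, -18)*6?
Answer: -114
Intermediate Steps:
F(Z, W) = -13 + Z (F(Z, W) = (-8 + Z) - 5 = -13 + Z)
F(-6, -18)*6 = (-13 - 6)*6 = -19*6 = -114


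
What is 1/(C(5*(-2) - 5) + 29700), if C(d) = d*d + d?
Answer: 1/29910 ≈ 3.3434e-5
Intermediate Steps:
C(d) = d + d**2 (C(d) = d**2 + d = d + d**2)
1/(C(5*(-2) - 5) + 29700) = 1/((5*(-2) - 5)*(1 + (5*(-2) - 5)) + 29700) = 1/((-10 - 5)*(1 + (-10 - 5)) + 29700) = 1/(-15*(1 - 15) + 29700) = 1/(-15*(-14) + 29700) = 1/(210 + 29700) = 1/29910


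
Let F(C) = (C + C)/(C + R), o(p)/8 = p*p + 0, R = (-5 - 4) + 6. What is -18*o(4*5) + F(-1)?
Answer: -115199/2 ≈ -57600.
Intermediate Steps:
R = -3 (R = -9 + 6 = -3)
o(p) = 8*p² (o(p) = 8*(p*p + 0) = 8*(p² + 0) = 8*p²)
F(C) = 2*C/(-3 + C) (F(C) = (C + C)/(C - 3) = (2*C)/(-3 + C) = 2*C/(-3 + C))
-18*o(4*5) + F(-1) = -144*(4*5)² + 2*(-1)/(-3 - 1) = -144*20² + 2*(-1)/(-4) = -144*400 + 2*(-1)*(-¼) = -18*3200 + ½ = -57600 + ½ = -115199/2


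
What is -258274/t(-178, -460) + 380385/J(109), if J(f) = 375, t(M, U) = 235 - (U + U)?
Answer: 4566559/5775 ≈ 790.75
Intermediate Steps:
t(M, U) = 235 - 2*U
-258274/t(-178, -460) + 380385/J(109) = -258274/(235 - 2*(-460)) + 380385/375 = -258274/(235 + 920) + 380385*(1/375) = -258274/1155 + 25359/25 = 4566559/5775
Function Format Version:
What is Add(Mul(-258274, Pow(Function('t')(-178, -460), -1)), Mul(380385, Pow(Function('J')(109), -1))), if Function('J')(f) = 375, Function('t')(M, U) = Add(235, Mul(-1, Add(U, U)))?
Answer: Rational(4566559, 5775) ≈ 790.75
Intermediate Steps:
Function('t')(M, U) = Add(235, Mul(-2, U)) (Function('t')(M, U) = Add(235, Mul(-1, Mul(2, U))) = Add(235, Mul(-2, U)))
Add(Mul(-258274, Pow(Function('t')(-178, -460), -1)), Mul(380385, Pow(Function('J')(109), -1))) = Add(Mul(-258274, Pow(Add(235, Mul(-2, -460)), -1)), Mul(380385, Pow(375, -1))) = Add(Mul(-258274, Pow(Add(235, 920), -1)), Mul(380385, Rational(1, 375))) = Add(Mul(-258274, Pow(1155, -1)), Rational(25359, 25)) = Add(Mul(-258274, Rational(1, 1155)), Rational(25359, 25)) = Add(Rational(-258274, 1155), Rational(25359, 25)) = Rational(4566559, 5775)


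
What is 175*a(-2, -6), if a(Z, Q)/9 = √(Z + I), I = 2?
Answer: 0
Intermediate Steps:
a(Z, Q) = 9*√(2 + Z) (a(Z, Q) = 9*√(Z + 2) = 9*√(2 + Z))
175*a(-2, -6) = 175*(9*√(2 - 2)) = 175*(9*√0) = 175*(9*0) = 175*0 = 0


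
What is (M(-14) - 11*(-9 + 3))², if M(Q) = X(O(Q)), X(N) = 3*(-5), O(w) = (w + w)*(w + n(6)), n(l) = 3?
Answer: 2601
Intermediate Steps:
O(w) = 2*w*(3 + w) (O(w) = (w + w)*(w + 3) = (2*w)*(3 + w) = 2*w*(3 + w))
X(N) = -15
M(Q) = -15
(M(-14) - 11*(-9 + 3))² = (-15 - 11*(-9 + 3))² = (-15 - 11*(-6))² = (-15 + 66)² = 51² = 2601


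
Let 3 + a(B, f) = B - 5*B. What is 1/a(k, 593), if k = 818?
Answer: -1/3275 ≈ -0.00030534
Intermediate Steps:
a(B, f) = -3 - 4*B (a(B, f) = -3 + (B - 5*B) = -3 - 4*B)
1/a(k, 593) = 1/(-3 - 4*818) = 1/(-3 - 3272) = 1/(-3275) = -1/3275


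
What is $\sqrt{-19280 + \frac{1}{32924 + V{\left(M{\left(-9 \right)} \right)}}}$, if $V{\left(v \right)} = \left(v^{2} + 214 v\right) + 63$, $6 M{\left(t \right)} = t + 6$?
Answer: $\frac{2 i \sqrt{83375267854099}}{131521} \approx 138.85 i$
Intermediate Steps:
$M{\left(t \right)} = 1 + \frac{t}{6}$ ($M{\left(t \right)} = \frac{t + 6}{6} = \frac{6 + t}{6} = 1 + \frac{t}{6}$)
$V{\left(v \right)} = 63 + v^{2} + 214 v$
$\sqrt{-19280 + \frac{1}{32924 + V{\left(M{\left(-9 \right)} \right)}}} = \sqrt{-19280 + \frac{1}{32924 + \left(63 + \left(1 + \frac{1}{6} \left(-9\right)\right)^{2} + 214 \left(1 + \frac{1}{6} \left(-9\right)\right)\right)}} = \sqrt{-19280 + \frac{1}{32924 + \left(63 + \left(1 - \frac{3}{2}\right)^{2} + 214 \left(1 - \frac{3}{2}\right)\right)}} = \sqrt{-19280 + \frac{1}{32924 + \left(63 + \left(- \frac{1}{2}\right)^{2} + 214 \left(- \frac{1}{2}\right)\right)}} = \sqrt{-19280 + \frac{1}{32924 + \left(63 + \frac{1}{4} - 107\right)}} = \sqrt{-19280 + \frac{1}{32924 - \frac{175}{4}}} = \sqrt{-19280 + \frac{1}{\frac{131521}{4}}} = \sqrt{-19280 + \frac{4}{131521}} = \sqrt{- \frac{2535724876}{131521}} = \frac{2 i \sqrt{83375267854099}}{131521}$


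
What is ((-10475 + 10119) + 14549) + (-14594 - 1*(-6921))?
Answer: 6520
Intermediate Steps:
((-10475 + 10119) + 14549) + (-14594 - 1*(-6921)) = (-356 + 14549) + (-14594 + 6921) = 14193 - 7673 = 6520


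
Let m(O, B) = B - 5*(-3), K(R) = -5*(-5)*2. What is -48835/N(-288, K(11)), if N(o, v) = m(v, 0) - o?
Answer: -48835/303 ≈ -161.17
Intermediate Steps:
K(R) = 50 (K(R) = 25*2 = 50)
m(O, B) = 15 + B (m(O, B) = B + 15 = 15 + B)
N(o, v) = 15 - o (N(o, v) = (15 + 0) - o = 15 - o)
-48835/N(-288, K(11)) = -48835/(15 - 1*(-288)) = -48835/(15 + 288) = -48835/303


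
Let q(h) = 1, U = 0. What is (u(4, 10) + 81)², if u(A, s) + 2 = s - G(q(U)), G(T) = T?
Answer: 7744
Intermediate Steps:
u(A, s) = -3 + s (u(A, s) = -2 + (s - 1*1) = -2 + (s - 1) = -2 + (-1 + s) = -3 + s)
(u(4, 10) + 81)² = ((-3 + 10) + 81)² = (7 + 81)² = 88² = 7744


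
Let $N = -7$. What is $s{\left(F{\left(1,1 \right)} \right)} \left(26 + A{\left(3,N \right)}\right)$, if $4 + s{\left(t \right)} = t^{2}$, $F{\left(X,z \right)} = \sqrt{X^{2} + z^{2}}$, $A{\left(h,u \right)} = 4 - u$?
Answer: $-74$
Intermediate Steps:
$s{\left(t \right)} = -4 + t^{2}$
$s{\left(F{\left(1,1 \right)} \right)} \left(26 + A{\left(3,N \right)}\right) = \left(-4 + \left(\sqrt{1^{2} + 1^{2}}\right)^{2}\right) \left(26 + \left(4 - -7\right)\right) = \left(-4 + \left(\sqrt{1 + 1}\right)^{2}\right) \left(26 + \left(4 + 7\right)\right) = \left(-4 + \left(\sqrt{2}\right)^{2}\right) \left(26 + 11\right) = \left(-4 + 2\right) 37 = \left(-2\right) 37 = -74$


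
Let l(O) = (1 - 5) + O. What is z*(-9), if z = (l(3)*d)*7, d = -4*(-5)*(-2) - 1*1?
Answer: -2583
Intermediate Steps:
l(O) = -4 + O
d = -41 (d = 20*(-2) - 1 = -40 - 1 = -41)
z = 287 (z = ((-4 + 3)*(-41))*7 = -1*(-41)*7 = 41*7 = 287)
z*(-9) = 287*(-9) = -2583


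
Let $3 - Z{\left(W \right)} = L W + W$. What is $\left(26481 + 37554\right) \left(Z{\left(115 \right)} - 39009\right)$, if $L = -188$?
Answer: $-1120676535$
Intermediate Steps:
$Z{\left(W \right)} = 3 + 187 W$ ($Z{\left(W \right)} = 3 - \left(- 188 W + W\right) = 3 - - 187 W = 3 + 187 W$)
$\left(26481 + 37554\right) \left(Z{\left(115 \right)} - 39009\right) = \left(26481 + 37554\right) \left(\left(3 + 187 \cdot 115\right) - 39009\right) = 64035 \left(\left(3 + 21505\right) - 39009\right) = 64035 \left(21508 - 39009\right) = 64035 \left(-17501\right) = -1120676535$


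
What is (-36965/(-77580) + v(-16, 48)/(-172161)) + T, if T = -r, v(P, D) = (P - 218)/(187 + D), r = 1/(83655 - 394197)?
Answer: 1720117592924317/3610014910347780 ≈ 0.47648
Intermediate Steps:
r = -1/310542 (r = 1/(-310542) = -1/310542 ≈ -3.2202e-6)
v(P, D) = (-218 + P)/(187 + D)
T = 1/310542 (T = -1*(-1/310542) = 1/310542 ≈ 3.2202e-6)
(-36965/(-77580) + v(-16, 48)/(-172161)) + T = (-36965/(-77580) + ((-218 - 16)/(187 + 48))/(-172161)) + 1/310542 = (-36965*(-1/77580) + (-234/235)*(-1/172161)) + 1/310542 = (7393/15516 + ((1/235)*(-234))*(-1/172161)) + 1/310542 = (7393/15516 - 234/235*(-1/172161)) + 1/310542 = (7393/15516 + 26/4495315) + 1/310542 = 33234267211/69749307540 + 1/310542 = 1720117592924317/3610014910347780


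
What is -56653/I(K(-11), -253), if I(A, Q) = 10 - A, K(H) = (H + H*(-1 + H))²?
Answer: 56653/14631 ≈ 3.8721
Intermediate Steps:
-56653/I(K(-11), -253) = -56653/(10 - 1*(-11)⁴) = -56653/(10 - 1*14641) = -56653/(10 - 14641) = -56653/(-14631) = -56653*(-1/14631) = 56653/14631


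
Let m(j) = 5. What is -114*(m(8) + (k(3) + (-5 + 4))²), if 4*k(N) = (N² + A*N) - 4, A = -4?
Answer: -11457/8 ≈ -1432.1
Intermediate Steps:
k(N) = -1 - N + N²/4 (k(N) = ((N² - 4*N) - 4)/4 = (-4 + N² - 4*N)/4 = -1 - N + N²/4)
-114*(m(8) + (k(3) + (-5 + 4))²) = -114*(5 + ((-1 - 1*3 + (¼)*3²) + (-5 + 4))²) = -114*(5 + ((-1 - 3 + (¼)*9) - 1)²) = -114*(5 + ((-1 - 3 + 9/4) - 1)²) = -114*(5 + (-7/4 - 1)²) = -114*(5 + (-11/4)²) = -114*(5 + 121/16) = -114*201/16 = -11457/8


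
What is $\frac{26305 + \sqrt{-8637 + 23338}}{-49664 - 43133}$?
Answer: $- \frac{26305}{92797} - \frac{\sqrt{14701}}{92797} \approx -0.28477$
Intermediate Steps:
$\frac{26305 + \sqrt{-8637 + 23338}}{-49664 - 43133} = \frac{26305 + \sqrt{14701}}{-92797} = \left(26305 + \sqrt{14701}\right) \left(- \frac{1}{92797}\right) = - \frac{26305}{92797} - \frac{\sqrt{14701}}{92797}$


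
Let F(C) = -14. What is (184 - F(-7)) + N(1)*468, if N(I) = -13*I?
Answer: -5886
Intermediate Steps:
(184 - F(-7)) + N(1)*468 = (184 - 1*(-14)) - 13*1*468 = (184 + 14) - 13*468 = 198 - 6084 = -5886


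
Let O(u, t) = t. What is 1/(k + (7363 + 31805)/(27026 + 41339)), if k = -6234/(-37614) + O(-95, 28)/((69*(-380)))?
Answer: 561868622535/414430372538 ≈ 1.3558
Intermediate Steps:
k = 6766762/41093295 (k = -6234/(-37614) + 28/((69*(-380))) = -6234*(-1/37614) + 28/(-26220) = 1039/6269 + 28*(-1/26220) = 1039/6269 - 7/6555 = 6766762/41093295 ≈ 0.16467)
1/(k + (7363 + 31805)/(27026 + 41339)) = 1/(6766762/41093295 + (7363 + 31805)/(27026 + 41339)) = 1/(6766762/41093295 + 39168/68365) = 1/(414430372538/561868622535) = 561868622535/414430372538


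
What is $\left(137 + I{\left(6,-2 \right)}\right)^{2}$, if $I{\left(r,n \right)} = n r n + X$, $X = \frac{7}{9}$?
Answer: $\frac{2119936}{81} \approx 26172.0$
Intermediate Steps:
$X = \frac{7}{9}$ ($X = 7 \cdot \frac{1}{9} = \frac{7}{9} \approx 0.77778$)
$I{\left(r,n \right)} = \frac{7}{9} + r n^{2}$ ($I{\left(r,n \right)} = n r n + \frac{7}{9} = r n^{2} + \frac{7}{9} = \frac{7}{9} + r n^{2}$)
$\left(137 + I{\left(6,-2 \right)}\right)^{2} = \left(137 + \left(\frac{7}{9} + 6 \left(-2\right)^{2}\right)\right)^{2} = \left(137 + \left(\frac{7}{9} + 6 \cdot 4\right)\right)^{2} = \left(137 + \left(\frac{7}{9} + 24\right)\right)^{2} = \left(137 + \frac{223}{9}\right)^{2} = \left(\frac{1456}{9}\right)^{2} = \frac{2119936}{81}$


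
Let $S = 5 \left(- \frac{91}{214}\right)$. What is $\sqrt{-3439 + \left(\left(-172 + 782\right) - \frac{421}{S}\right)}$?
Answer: $\frac{i \sqrt{544680955}}{455} \approx 51.293 i$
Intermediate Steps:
$S = - \frac{455}{214}$ ($S = 5 \left(\left(-91\right) \frac{1}{214}\right) = 5 \left(- \frac{91}{214}\right) = - \frac{455}{214} \approx -2.1262$)
$\sqrt{-3439 + \left(\left(-172 + 782\right) - \frac{421}{S}\right)} = \sqrt{-3439 + \left(\left(-172 + 782\right) - \frac{421}{- \frac{455}{214}}\right)} = \sqrt{-3439 + \left(610 - - \frac{90094}{455}\right)} = \sqrt{-3439 + \left(610 + \frac{90094}{455}\right)} = \sqrt{-3439 + \frac{367644}{455}} = \sqrt{- \frac{1197101}{455}} = \frac{i \sqrt{544680955}}{455}$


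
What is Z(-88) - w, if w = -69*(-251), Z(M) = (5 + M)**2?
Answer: -10430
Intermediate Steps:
w = 17319
Z(-88) - w = (5 - 88)**2 - 1*17319 = (-83)**2 - 17319 = 6889 - 17319 = -10430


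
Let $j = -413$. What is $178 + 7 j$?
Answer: $-2713$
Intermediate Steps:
$178 + 7 j = 178 + 7 \left(-413\right) = 178 - 2891 = -2713$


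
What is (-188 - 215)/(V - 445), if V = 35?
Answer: 403/410 ≈ 0.98293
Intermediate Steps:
(-188 - 215)/(V - 445) = (-188 - 215)/(35 - 445) = -403/(-410) = -403*(-1/410) = 403/410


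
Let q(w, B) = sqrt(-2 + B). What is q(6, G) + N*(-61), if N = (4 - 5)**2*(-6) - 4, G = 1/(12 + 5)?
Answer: 610 + I*sqrt(561)/17 ≈ 610.0 + 1.3933*I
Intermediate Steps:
G = 1/17 ≈ 0.058824
N = -10 (N = (-1)**2*(-6) - 4 = 1*(-6) - 4 = -6 - 4 = -10)
q(6, G) + N*(-61) = sqrt(-2 + 1/17) - 10*(-61) = sqrt(-33/17) + 610 = I*sqrt(561)/17 + 610 = 610 + I*sqrt(561)/17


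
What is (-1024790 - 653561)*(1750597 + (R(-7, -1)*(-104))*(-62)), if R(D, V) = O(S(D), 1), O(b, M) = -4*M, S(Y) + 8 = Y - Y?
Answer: -2894828196555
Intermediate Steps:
S(Y) = -8 (S(Y) = -8 + (Y - Y) = -8 + 0 = -8)
R(D, V) = -4 (R(D, V) = -4*1 = -4)
(-1024790 - 653561)*(1750597 + (R(-7, -1)*(-104))*(-62)) = (-1024790 - 653561)*(1750597 - 4*(-104)*(-62)) = -1678351*(1750597 + 416*(-62)) = -1678351*(1750597 - 25792) = -1678351*1724805 = -2894828196555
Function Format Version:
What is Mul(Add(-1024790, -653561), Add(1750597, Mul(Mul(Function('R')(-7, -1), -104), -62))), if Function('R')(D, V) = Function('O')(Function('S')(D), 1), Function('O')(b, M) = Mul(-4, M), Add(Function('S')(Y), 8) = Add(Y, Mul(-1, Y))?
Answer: -2894828196555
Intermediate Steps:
Function('S')(Y) = -8 (Function('S')(Y) = Add(-8, Add(Y, Mul(-1, Y))) = Add(-8, 0) = -8)
Function('R')(D, V) = -4 (Function('R')(D, V) = Mul(-4, 1) = -4)
Mul(Add(-1024790, -653561), Add(1750597, Mul(Mul(Function('R')(-7, -1), -104), -62))) = Mul(Add(-1024790, -653561), Add(1750597, Mul(Mul(-4, -104), -62))) = Mul(-1678351, Add(1750597, Mul(416, -62))) = Mul(-1678351, Add(1750597, -25792)) = Mul(-1678351, 1724805) = -2894828196555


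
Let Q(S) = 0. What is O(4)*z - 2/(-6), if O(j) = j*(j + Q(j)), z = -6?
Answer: -287/3 ≈ -95.667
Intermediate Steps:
O(j) = j**2 (O(j) = j*(j + 0) = j*j = j**2)
O(4)*z - 2/(-6) = 4**2*(-6) - 2/(-6) = 16*(-6) - 2*(-1/6) = -96 + 1/3 = -287/3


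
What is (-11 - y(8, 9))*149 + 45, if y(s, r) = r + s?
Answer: -4127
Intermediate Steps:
(-11 - y(8, 9))*149 + 45 = (-11 - (9 + 8))*149 + 45 = (-11 - 1*17)*149 + 45 = (-11 - 17)*149 + 45 = -28*149 + 45 = -4172 + 45 = -4127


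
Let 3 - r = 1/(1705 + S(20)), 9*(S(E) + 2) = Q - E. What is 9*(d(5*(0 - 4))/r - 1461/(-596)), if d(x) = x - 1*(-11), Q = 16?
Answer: -11283759/2282680 ≈ -4.9432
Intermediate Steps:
S(E) = -2/9 - E/9 (S(E) = -2 + (16 - E)/9 = -2 + (16/9 - E/9) = -2/9 - E/9)
r = 45960/15323 (r = 3 - 1/(1705 + (-2/9 - ⅑*20)) = 3 - 1/(1705 + (-2/9 - 20/9)) = 3 - 1/(1705 - 22/9) = 3 - 1/15323/9 = 3 - 1*9/15323 = 3 - 9/15323 = 45960/15323 ≈ 2.9994)
d(x) = 11 + x (d(x) = x + 11 = 11 + x)
9*(d(5*(0 - 4))/r - 1461/(-596)) = 9*((11 + 5*(0 - 4))/(45960/15323) - 1461/(-596)) = 9*((11 + 5*(-4))*(15323/45960) - 1461*(-1/596)) = 9*((11 - 20)*(15323/45960) + 1461/596) = 9*(-9*15323/45960 + 1461/596) = 9*(-45969/15320 + 1461/596) = 9*(-1253751/2282680) = -11283759/2282680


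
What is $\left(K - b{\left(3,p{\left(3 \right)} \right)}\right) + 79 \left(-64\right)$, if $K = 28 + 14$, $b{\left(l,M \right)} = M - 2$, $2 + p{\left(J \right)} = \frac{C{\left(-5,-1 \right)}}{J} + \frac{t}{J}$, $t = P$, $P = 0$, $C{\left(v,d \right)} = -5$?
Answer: $- \frac{15025}{3} \approx -5008.3$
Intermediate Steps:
$t = 0$
$p{\left(J \right)} = -2 - \frac{5}{J}$ ($p{\left(J \right)} = -2 + \left(- \frac{5}{J} + \frac{0}{J}\right) = -2 + \left(- \frac{5}{J} + 0\right) = -2 - \frac{5}{J}$)
$b{\left(l,M \right)} = -2 + M$
$K = 42$
$\left(K - b{\left(3,p{\left(3 \right)} \right)}\right) + 79 \left(-64\right) = \left(42 - \left(-2 - \left(2 + \frac{5}{3}\right)\right)\right) + 79 \left(-64\right) = \left(42 - \left(-2 - \frac{11}{3}\right)\right) - 5056 = \left(42 - - \frac{17}{3}\right) - 5056 = \left(42 + \frac{17}{3}\right) - 5056 = \frac{143}{3} - 5056 = - \frac{15025}{3}$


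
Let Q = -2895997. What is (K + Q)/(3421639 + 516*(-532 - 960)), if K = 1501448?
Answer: -1394549/2651767 ≈ -0.52589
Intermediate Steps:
(K + Q)/(3421639 + 516*(-532 - 960)) = (1501448 - 2895997)/(3421639 + 516*(-532 - 960)) = -1394549/(3421639 + 516*(-1492)) = -1394549/(3421639 - 769872) = -1394549/2651767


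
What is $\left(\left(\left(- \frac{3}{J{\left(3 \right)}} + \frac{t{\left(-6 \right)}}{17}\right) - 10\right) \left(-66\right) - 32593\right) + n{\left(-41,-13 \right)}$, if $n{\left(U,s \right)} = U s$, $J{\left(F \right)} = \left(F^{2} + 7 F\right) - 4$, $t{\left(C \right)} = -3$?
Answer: $- \frac{6935143}{221} \approx -31381.0$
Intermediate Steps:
$J{\left(F \right)} = -4 + F^{2} + 7 F$
$\left(\left(\left(- \frac{3}{J{\left(3 \right)}} + \frac{t{\left(-6 \right)}}{17}\right) - 10\right) \left(-66\right) - 32593\right) + n{\left(-41,-13 \right)} = \left(\left(\left(- \frac{3}{-4 + 3^{2} + 7 \cdot 3} - \frac{3}{17}\right) - 10\right) \left(-66\right) - 32593\right) - -533 = \left(\left(\left(- \frac{3}{-4 + 9 + 21} - \frac{3}{17}\right) - 10\right) \left(-66\right) - 32593\right) + 533 = \left(\left(\left(- \frac{3}{26} - \frac{3}{17}\right) - 10\right) \left(-66\right) - 32593\right) + 533 = \left(\left(- \frac{129}{442} - 10\right) \left(-66\right) - 32593\right) + 533 = \left(\left(- \frac{4549}{442}\right) \left(-66\right) - 32593\right) + 533 = \left(\frac{150117}{221} - 32593\right) + 533 = - \frac{7052936}{221} + 533 = - \frac{6935143}{221}$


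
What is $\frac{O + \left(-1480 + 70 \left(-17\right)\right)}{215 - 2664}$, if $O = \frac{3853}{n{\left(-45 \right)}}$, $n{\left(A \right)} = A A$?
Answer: $\frac{174287}{159975} \approx 1.0895$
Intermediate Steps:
$n{\left(A \right)} = A^{2}$
$O = \frac{3853}{2025}$ ($O = \frac{3853}{\left(-45\right)^{2}} = \frac{3853}{2025} \approx 1.9027$)
$\frac{O + \left(-1480 + 70 \left(-17\right)\right)}{215 - 2664} = \frac{\frac{3853}{2025} + \left(-1480 + 70 \left(-17\right)\right)}{215 - 2664} = \frac{\frac{3853}{2025} - 2670}{-2449} = \left(\frac{3853}{2025} - 2670\right) \left(- \frac{1}{2449}\right) = \left(- \frac{5402897}{2025}\right) \left(- \frac{1}{2449}\right) = \frac{174287}{159975}$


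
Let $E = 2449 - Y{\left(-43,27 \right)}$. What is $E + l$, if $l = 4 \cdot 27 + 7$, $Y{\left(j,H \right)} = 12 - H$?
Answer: $2579$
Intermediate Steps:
$l = 115$ ($l = 108 + 7 = 115$)
$E = 2464$ ($E = 2449 - \left(12 - 27\right) = 2449 - -15 = 2449 + 15 = 2464$)
$E + l = 2464 + 115 = 2579$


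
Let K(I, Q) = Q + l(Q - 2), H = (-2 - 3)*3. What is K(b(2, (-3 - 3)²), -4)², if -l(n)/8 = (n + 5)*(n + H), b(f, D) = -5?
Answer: 29584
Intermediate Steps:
H = -15 (H = -5*3 = -15)
l(n) = -8*(-15 + n)*(5 + n) (l(n) = -8*(n + 5)*(n - 15) = -8*(5 + n)*(-15 + n) = -8*(-15 + n)*(5 + n))
K(I, Q) = 440 - 8*(-2 + Q)² + 81*Q (K(I, Q) = Q + (600 - 8*(Q - 2)² + 80*(Q - 2)) = Q + (600 - 8*(-2 + Q)² + 80*(-2 + Q)) = Q + (600 - 8*(-2 + Q)² + (-160 + 80*Q)) = Q + (440 - 8*(-2 + Q)² + 80*Q) = 440 - 8*(-2 + Q)² + 81*Q)
K(b(2, (-3 - 3)²), -4)² = (408 - 8*(-4)² + 113*(-4))² = (408 - 8*16 - 452)² = (408 - 128 - 452)² = (-172)² = 29584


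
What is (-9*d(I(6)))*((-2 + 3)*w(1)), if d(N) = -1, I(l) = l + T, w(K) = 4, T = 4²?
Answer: 36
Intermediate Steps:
T = 16
I(l) = 16 + l (I(l) = l + 16 = 16 + l)
(-9*d(I(6)))*((-2 + 3)*w(1)) = (-9*(-1))*((-2 + 3)*4) = 9*(1*4) = 9*4 = 36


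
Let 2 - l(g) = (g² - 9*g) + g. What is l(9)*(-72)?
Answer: 504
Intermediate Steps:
l(g) = 2 - g² + 8*g (l(g) = 2 - ((g² - 9*g) + g) = 2 - (g² - 8*g) = 2 + (-g² + 8*g) = 2 - g² + 8*g)
l(9)*(-72) = (2 - 1*9² + 8*9)*(-72) = (2 - 1*81 + 72)*(-72) = (2 - 81 + 72)*(-72) = -7*(-72) = 504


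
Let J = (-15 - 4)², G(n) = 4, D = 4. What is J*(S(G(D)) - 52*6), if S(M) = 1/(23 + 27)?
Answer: -5631239/50 ≈ -1.1262e+5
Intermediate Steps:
J = 361 (J = (-19)² = 361)
S(M) = 1/50
J*(S(G(D)) - 52*6) = 361*(1/50 - 52*6) = 361*(1/50 - 312) = 361*(-15599/50) = -5631239/50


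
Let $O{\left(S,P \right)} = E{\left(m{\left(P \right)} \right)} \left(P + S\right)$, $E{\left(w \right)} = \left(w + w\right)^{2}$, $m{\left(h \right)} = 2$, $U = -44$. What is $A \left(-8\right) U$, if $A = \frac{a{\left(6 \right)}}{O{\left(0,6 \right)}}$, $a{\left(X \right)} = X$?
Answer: $22$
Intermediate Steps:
$E{\left(w \right)} = 4 w^{2}$ ($E{\left(w \right)} = \left(2 w\right)^{2} = 4 w^{2}$)
$O{\left(S,P \right)} = 16 P + 16 S$ ($O{\left(S,P \right)} = 4 \cdot 2^{2} \left(P + S\right) = 4 \cdot 4 \left(P + S\right) = 16 \left(P + S\right) = 16 P + 16 S$)
$A = \frac{1}{16}$ ($A = \frac{6}{16 \cdot 6 + 16 \cdot 0} = \frac{6}{96 + 0} = \frac{6}{96} = 6 \cdot \frac{1}{96} = \frac{1}{16} \approx 0.0625$)
$A \left(-8\right) U = \frac{1}{16} \left(-8\right) \left(-44\right) = \left(- \frac{1}{2}\right) \left(-44\right) = 22$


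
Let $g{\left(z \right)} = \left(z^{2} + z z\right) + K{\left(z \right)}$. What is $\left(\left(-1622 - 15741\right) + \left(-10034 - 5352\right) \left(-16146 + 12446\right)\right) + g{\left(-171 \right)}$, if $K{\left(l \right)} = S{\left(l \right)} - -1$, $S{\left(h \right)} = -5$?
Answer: $56969315$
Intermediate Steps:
$K{\left(l \right)} = -4$ ($K{\left(l \right)} = -5 - -1 = -5 + 1 = -4$)
$g{\left(z \right)} = -4 + 2 z^{2}$ ($g{\left(z \right)} = \left(z^{2} + z z\right) - 4 = \left(z^{2} + z^{2}\right) - 4 = 2 z^{2} - 4 = -4 + 2 z^{2}$)
$\left(\left(-1622 - 15741\right) + \left(-10034 - 5352\right) \left(-16146 + 12446\right)\right) + g{\left(-171 \right)} = \left(\left(-1622 - 15741\right) + \left(-10034 - 5352\right) \left(-16146 + 12446\right)\right) - \left(4 - 2 \left(-171\right)^{2}\right) = \left(\left(-1622 - 15741\right) - -56928200\right) + \left(-4 + 2 \cdot 29241\right) = \left(-17363 + 56928200\right) + \left(-4 + 58482\right) = 56910837 + 58478 = 56969315$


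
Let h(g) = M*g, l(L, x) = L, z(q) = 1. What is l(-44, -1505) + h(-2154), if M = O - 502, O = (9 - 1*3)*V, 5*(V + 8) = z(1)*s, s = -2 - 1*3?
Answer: 1197580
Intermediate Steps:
s = -5 (s = -2 - 3 = -5)
V = -9 (V = -8 + (1*(-5))/5 = -8 + (1/5)*(-5) = -8 - 1 = -9)
O = -54 (O = (9 - 1*3)*(-9) = (9 - 3)*(-9) = 6*(-9) = -54)
M = -556 (M = -54 - 502 = -556)
h(g) = -556*g
l(-44, -1505) + h(-2154) = -44 - 556*(-2154) = -44 + 1197624 = 1197580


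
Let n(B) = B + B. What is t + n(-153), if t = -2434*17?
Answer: -41684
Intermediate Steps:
t = -41378
n(B) = 2*B
t + n(-153) = -41378 + 2*(-153) = -41378 - 306 = -41684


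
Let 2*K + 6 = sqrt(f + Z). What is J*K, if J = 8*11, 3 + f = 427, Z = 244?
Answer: -264 + 88*sqrt(167) ≈ 873.21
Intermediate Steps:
f = 424 (f = -3 + 427 = 424)
J = 88
K = -3 + sqrt(167) (K = -3 + sqrt(424 + 244)/2 = -3 + sqrt(668)/2 = -3 + (2*sqrt(167))/2 = -3 + sqrt(167) ≈ 9.9229)
J*K = 88*(-3 + sqrt(167)) = -264 + 88*sqrt(167)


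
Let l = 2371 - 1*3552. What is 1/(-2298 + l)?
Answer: -1/3479 ≈ -0.00028744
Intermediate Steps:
l = -1181 (l = 2371 - 3552 = -1181)
1/(-2298 + l) = 1/(-2298 - 1181) = 1/(-3479) = -1/3479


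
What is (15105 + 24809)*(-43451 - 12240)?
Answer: -2222850574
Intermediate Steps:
(15105 + 24809)*(-43451 - 12240) = 39914*(-55691) = -2222850574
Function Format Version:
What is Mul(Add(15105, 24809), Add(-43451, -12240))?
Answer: -2222850574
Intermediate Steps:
Mul(Add(15105, 24809), Add(-43451, -12240)) = Mul(39914, -55691) = -2222850574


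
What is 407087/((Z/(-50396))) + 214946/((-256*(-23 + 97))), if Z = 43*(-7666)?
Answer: 2259161901495/36306176 ≈ 62225.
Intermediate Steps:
Z = -329638
407087/((Z/(-50396))) + 214946/((-256*(-23 + 97))) = 407087/((-329638/(-50396))) + 214946/((-256*(-23 + 97))) = 407087/((-329638*(-1/50396))) + 214946/((-256*74)) = 407087/(3833/586) + 214946/(-18944) = 407087*(586/3833) + 214946*(-1/18944) = 238552982/3833 - 107473/9472 = 2259161901495/36306176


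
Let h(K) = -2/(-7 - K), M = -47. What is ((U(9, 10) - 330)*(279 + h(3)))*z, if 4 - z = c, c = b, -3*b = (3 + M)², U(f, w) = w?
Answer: -174042112/3 ≈ -5.8014e+7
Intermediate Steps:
b = -1936/3 (b = -(3 - 47)²/3 = -⅓*(-44)² = -⅓*1936 = -1936/3 ≈ -645.33)
c = -1936/3 ≈ -645.33
z = 1948/3 (z = 4 - 1*(-1936/3) = 4 + 1936/3 = 1948/3 ≈ 649.33)
((U(9, 10) - 330)*(279 + h(3)))*z = ((10 - 330)*(279 + 2/(7 + 3)))*(1948/3) = -320*(279 + 2/10)*(1948/3) = -320*(279 + 2*(⅒))*(1948/3) = -320*(279 + ⅕)*(1948/3) = -320*1396/5*(1948/3) = -89344*1948/3 = -174042112/3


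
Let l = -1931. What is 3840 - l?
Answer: 5771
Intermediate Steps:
3840 - l = 3840 - 1*(-1931) = 3840 + 1931 = 5771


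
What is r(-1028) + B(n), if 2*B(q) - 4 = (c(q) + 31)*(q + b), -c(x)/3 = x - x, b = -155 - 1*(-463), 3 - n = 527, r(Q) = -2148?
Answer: -5494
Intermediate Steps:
n = -524 (n = 3 - 1*527 = 3 - 527 = -524)
b = 308 (b = -155 + 463 = 308)
c(x) = 0 (c(x) = -3*(x - x) = -3*0 = 0)
B(q) = 4776 + 31*q/2 (B(q) = 2 + ((0 + 31)*(q + 308))/2 = 2 + (31*(308 + q))/2 = 2 + (9548 + 31*q)/2 = 2 + (4774 + 31*q/2) = 4776 + 31*q/2)
r(-1028) + B(n) = -2148 + (4776 + (31/2)*(-524)) = -2148 + (4776 - 8122) = -2148 - 3346 = -5494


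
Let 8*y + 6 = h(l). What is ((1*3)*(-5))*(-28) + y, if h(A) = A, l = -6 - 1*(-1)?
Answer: 3349/8 ≈ 418.63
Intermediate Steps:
l = -5 (l = -6 + 1 = -5)
y = -11/8 (y = -3/4 + (1/8)*(-5) = -3/4 - 5/8 = -11/8 ≈ -1.3750)
((1*3)*(-5))*(-28) + y = ((1*3)*(-5))*(-28) - 11/8 = (3*(-5))*(-28) - 11/8 = -15*(-28) - 11/8 = 420 - 11/8 = 3349/8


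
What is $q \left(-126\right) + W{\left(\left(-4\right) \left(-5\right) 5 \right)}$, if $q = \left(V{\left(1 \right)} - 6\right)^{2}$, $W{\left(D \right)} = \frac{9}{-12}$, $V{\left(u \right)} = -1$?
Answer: $- \frac{24699}{4} \approx -6174.8$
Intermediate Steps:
$W{\left(D \right)} = - \frac{3}{4}$ ($W{\left(D \right)} = 9 \left(- \frac{1}{12}\right) = - \frac{3}{4}$)
$q = 49$ ($q = \left(-1 - 6\right)^{2} = \left(-7\right)^{2} = 49$)
$q \left(-126\right) + W{\left(\left(-4\right) \left(-5\right) 5 \right)} = 49 \left(-126\right) - \frac{3}{4} = -6174 - \frac{3}{4} = - \frac{24699}{4}$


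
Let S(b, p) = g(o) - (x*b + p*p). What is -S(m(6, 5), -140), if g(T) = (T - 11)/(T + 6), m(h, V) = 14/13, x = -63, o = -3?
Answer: 761936/39 ≈ 19537.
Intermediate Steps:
m(h, V) = 14/13 (m(h, V) = 14*(1/13) = 14/13)
g(T) = (-11 + T)/(6 + T)
S(b, p) = -14/3 - p**2 + 63*b (S(b, p) = (-11 - 3)/(6 - 3) - (-63*b + p*p) = -14/3 - (-63*b + p**2) = (1/3)*(-14) - (p**2 - 63*b) = -14/3 + (-p**2 + 63*b) = -14/3 - p**2 + 63*b)
-S(m(6, 5), -140) = -(-14/3 - 1*(-140)**2 + 63*(14/13)) = -(-14/3 - 1*19600 + 882/13) = -(-14/3 - 19600 + 882/13) = -1*(-761936/39) = 761936/39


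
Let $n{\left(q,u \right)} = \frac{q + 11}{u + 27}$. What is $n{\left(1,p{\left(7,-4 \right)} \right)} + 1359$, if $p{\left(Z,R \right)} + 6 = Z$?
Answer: $\frac{9516}{7} \approx 1359.4$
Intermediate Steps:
$p{\left(Z,R \right)} = -6 + Z$
$n{\left(q,u \right)} = \frac{11 + q}{27 + u}$
$n{\left(1,p{\left(7,-4 \right)} \right)} + 1359 = \frac{11 + 1}{27 + \left(-6 + 7\right)} + 1359 = \frac{1}{27 + 1} \cdot 12 + 1359 = \frac{1}{28} \cdot 12 + 1359 = \frac{3}{7} + 1359 = \frac{9516}{7}$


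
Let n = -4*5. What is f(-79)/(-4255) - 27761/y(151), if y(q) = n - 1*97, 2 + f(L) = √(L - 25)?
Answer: 118123289/497835 - 2*I*√26/4255 ≈ 237.27 - 0.0023967*I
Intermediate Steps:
f(L) = -2 + √(-25 + L) (f(L) = -2 + √(L - 25) = -2 + √(-25 + L))
n = -20
y(q) = -117 (y(q) = -20 - 1*97 = -20 - 97 = -117)
f(-79)/(-4255) - 27761/y(151) = (-2 + √(-25 - 79))/(-4255) - 27761/(-117) = (-2 + √(-104))*(-1/4255) - 27761*(-1/117) = (-2 + 2*I*√26)*(-1/4255) + 27761/117 = (2/4255 - 2*I*√26/4255) + 27761/117 = 118123289/497835 - 2*I*√26/4255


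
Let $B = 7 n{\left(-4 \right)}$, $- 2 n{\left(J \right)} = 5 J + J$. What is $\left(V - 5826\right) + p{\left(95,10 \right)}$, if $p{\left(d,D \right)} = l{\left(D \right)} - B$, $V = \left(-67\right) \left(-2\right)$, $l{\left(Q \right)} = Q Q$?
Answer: $-5676$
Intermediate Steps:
$l{\left(Q \right)} = Q^{2}$
$n{\left(J \right)} = - 3 J$ ($n{\left(J \right)} = - \frac{5 J + J}{2} = - \frac{6 J}{2} = - 3 J$)
$V = 134$
$B = 84$ ($B = 7 \left(\left(-3\right) \left(-4\right)\right) = 7 \cdot 12 = 84$)
$p{\left(d,D \right)} = -84 + D^{2}$ ($p{\left(d,D \right)} = D^{2} - 84 = -84 + D^{2}$)
$\left(V - 5826\right) + p{\left(95,10 \right)} = \left(134 - 5826\right) - \left(84 - 10^{2}\right) = -5692 + \left(-84 + 100\right) = -5692 + 16 = -5676$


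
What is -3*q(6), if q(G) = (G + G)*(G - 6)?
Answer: 0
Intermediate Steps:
q(G) = 2*G*(-6 + G) (q(G) = (2*G)*(-6 + G) = 2*G*(-6 + G))
-3*q(6) = -6*6*(-6 + 6) = -6*6*0 = -3*0 = 0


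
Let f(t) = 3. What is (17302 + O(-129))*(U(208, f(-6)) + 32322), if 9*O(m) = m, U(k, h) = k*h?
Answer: 569559466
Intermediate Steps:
U(k, h) = h*k
O(m) = m/9
(17302 + O(-129))*(U(208, f(-6)) + 32322) = (17302 + (1/9)*(-129))*(3*208 + 32322) = (17302 - 43/3)*(624 + 32322) = (51863/3)*32946 = 569559466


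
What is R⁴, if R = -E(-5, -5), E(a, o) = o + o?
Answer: 10000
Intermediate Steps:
E(a, o) = 2*o
R = 10 (R = -2*(-5) = -1*(-10) = 10)
R⁴ = 10⁴ = 10000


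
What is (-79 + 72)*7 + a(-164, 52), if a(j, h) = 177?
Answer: 128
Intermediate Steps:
(-79 + 72)*7 + a(-164, 52) = (-79 + 72)*7 + 177 = -7*7 + 177 = -49 + 177 = 128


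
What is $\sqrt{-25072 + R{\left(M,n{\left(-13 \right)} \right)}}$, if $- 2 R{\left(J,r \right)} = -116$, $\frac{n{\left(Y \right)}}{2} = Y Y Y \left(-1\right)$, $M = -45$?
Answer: $i \sqrt{25014} \approx 158.16 i$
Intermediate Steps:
$n{\left(Y \right)} = - 2 Y^{3}$ ($n{\left(Y \right)} = 2 Y Y Y \left(-1\right) = 2 Y^{2} Y \left(-1\right) = 2 Y^{3} \left(-1\right) = 2 \left(- Y^{3}\right) = - 2 Y^{3}$)
$R{\left(J,r \right)} = 58$ ($R{\left(J,r \right)} = \left(- \frac{1}{2}\right) \left(-116\right) = 58$)
$\sqrt{-25072 + R{\left(M,n{\left(-13 \right)} \right)}} = \sqrt{-25072 + 58} = \sqrt{-25014} = i \sqrt{25014}$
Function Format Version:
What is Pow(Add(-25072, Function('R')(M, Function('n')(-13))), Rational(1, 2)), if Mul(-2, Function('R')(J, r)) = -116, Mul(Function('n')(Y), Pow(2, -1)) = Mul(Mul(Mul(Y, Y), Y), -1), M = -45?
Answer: Mul(I, Pow(25014, Rational(1, 2))) ≈ Mul(158.16, I)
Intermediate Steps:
Function('n')(Y) = Mul(-2, Pow(Y, 3)) (Function('n')(Y) = Mul(2, Mul(Mul(Mul(Y, Y), Y), -1)) = Mul(2, Mul(Mul(Pow(Y, 2), Y), -1)) = Mul(2, Mul(Pow(Y, 3), -1)) = Mul(2, Mul(-1, Pow(Y, 3))) = Mul(-2, Pow(Y, 3)))
Function('R')(J, r) = 58 (Function('R')(J, r) = Mul(Rational(-1, 2), -116) = 58)
Pow(Add(-25072, Function('R')(M, Function('n')(-13))), Rational(1, 2)) = Pow(Add(-25072, 58), Rational(1, 2)) = Pow(-25014, Rational(1, 2)) = Mul(I, Pow(25014, Rational(1, 2)))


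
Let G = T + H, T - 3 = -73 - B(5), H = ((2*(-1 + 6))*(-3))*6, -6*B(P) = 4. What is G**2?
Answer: 559504/9 ≈ 62167.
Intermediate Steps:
B(P) = -2/3 (B(P) = -1/6*4 = -2/3)
H = -180 (H = ((2*5)*(-3))*6 = (10*(-3))*6 = -30*6 = -180)
T = -208/3 (T = 3 + (-73 - 1*(-2/3)) = 3 + (-73 + 2/3) = 3 - 217/3 = -208/3 ≈ -69.333)
G = -748/3 (G = -208/3 - 180 = -748/3 ≈ -249.33)
G**2 = (-748/3)**2 = 559504/9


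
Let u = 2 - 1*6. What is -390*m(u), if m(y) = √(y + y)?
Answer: -780*I*√2 ≈ -1103.1*I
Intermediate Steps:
u = -4 (u = 2 - 6 = -4)
m(y) = √2*√y (m(y) = √(2*y) = √2*√y)
-390*m(u) = -390*√2*√(-4) = -390*√2*2*I = -780*I*√2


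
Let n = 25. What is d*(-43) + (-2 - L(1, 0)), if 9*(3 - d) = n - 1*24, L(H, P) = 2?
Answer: -1154/9 ≈ -128.22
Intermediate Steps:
d = 26/9 (d = 3 - (25 - 1*24)/9 = 3 - (25 - 24)/9 = 3 - 1/9*1 = 3 - 1/9 = 26/9 ≈ 2.8889)
d*(-43) + (-2 - L(1, 0)) = (26/9)*(-43) + (-2 - 1*2) = -1118/9 + (-2 - 2) = -1118/9 - 4 = -1154/9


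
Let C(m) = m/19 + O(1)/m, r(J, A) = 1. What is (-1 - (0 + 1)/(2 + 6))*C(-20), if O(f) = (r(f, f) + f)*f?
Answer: 1971/1520 ≈ 1.2967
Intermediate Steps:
O(f) = f*(1 + f) (O(f) = (1 + f)*f = f*(1 + f))
C(m) = 2/m + m/19 (C(m) = m/19 + (1*(1 + 1))/m = m*(1/19) + (1*2)/m = m/19 + 2/m = 2/m + m/19)
(-1 - (0 + 1)/(2 + 6))*C(-20) = (-1 - (0 + 1)/(2 + 6))*(2/(-20) + (1/19)*(-20)) = (-1 - 1/8)*(2*(-1/20) - 20/19) = (-1 - 1/8)*(-⅒ - 20/19) = (-1 - 1*⅛)*(-219/190) = (-1 - ⅛)*(-219/190) = -9/8*(-219/190) = 1971/1520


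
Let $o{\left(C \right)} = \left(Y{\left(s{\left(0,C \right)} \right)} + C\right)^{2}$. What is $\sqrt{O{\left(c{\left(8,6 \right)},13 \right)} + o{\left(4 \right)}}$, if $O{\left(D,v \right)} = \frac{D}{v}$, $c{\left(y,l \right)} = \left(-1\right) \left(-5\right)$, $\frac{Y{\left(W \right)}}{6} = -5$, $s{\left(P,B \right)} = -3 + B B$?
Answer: $\frac{3 \sqrt{12701}}{13} \approx 26.007$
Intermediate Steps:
$s{\left(P,B \right)} = -3 + B^{2}$
$Y{\left(W \right)} = -30$ ($Y{\left(W \right)} = 6 \left(-5\right) = -30$)
$c{\left(y,l \right)} = 5$
$o{\left(C \right)} = \left(-30 + C\right)^{2}$
$\sqrt{O{\left(c{\left(8,6 \right)},13 \right)} + o{\left(4 \right)}} = \sqrt{\frac{5}{13} + \left(-30 + 4\right)^{2}} = \sqrt{5 \cdot \frac{1}{13} + \left(-26\right)^{2}} = \sqrt{\frac{5}{13} + 676} = \sqrt{\frac{8793}{13}} = \frac{3 \sqrt{12701}}{13}$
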